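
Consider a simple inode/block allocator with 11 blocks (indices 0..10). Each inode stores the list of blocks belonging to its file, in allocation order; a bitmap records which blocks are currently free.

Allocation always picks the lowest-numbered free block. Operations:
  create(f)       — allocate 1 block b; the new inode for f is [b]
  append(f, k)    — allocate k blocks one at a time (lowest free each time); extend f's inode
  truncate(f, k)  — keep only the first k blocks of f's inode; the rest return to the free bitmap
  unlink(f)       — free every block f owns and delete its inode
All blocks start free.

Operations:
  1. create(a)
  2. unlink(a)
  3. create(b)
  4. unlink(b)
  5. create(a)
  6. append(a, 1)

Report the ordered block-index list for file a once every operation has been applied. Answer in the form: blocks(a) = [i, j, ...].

blocks(a) = [0, 1]

[1] create(a) — a=0 (map F..........)
[2] unlink(a) —  (map ...........)
[3] create(b) — b=0 (map F..........)
[4] unlink(b) —  (map ...........)
[5] create(a) — a=0 (map F..........)
[6] append(a, 1) — a=0,1 (map FF.........)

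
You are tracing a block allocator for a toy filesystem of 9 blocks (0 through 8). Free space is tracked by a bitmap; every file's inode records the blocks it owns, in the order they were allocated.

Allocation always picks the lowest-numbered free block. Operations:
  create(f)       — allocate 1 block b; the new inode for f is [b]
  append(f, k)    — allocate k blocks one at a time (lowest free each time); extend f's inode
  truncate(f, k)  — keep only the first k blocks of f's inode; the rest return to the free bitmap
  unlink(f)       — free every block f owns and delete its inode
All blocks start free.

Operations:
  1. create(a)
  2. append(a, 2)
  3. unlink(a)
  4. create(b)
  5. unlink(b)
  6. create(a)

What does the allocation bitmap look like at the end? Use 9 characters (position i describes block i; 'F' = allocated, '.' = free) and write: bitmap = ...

create(a): bitmap=F........ | a=[0]
append(a, 2): bitmap=FFF...... | a=[0, 1, 2]
unlink(a): bitmap=......... | 
create(b): bitmap=F........ | b=[0]
unlink(b): bitmap=......... | 
create(a): bitmap=F........ | a=[0]

bitmap = F........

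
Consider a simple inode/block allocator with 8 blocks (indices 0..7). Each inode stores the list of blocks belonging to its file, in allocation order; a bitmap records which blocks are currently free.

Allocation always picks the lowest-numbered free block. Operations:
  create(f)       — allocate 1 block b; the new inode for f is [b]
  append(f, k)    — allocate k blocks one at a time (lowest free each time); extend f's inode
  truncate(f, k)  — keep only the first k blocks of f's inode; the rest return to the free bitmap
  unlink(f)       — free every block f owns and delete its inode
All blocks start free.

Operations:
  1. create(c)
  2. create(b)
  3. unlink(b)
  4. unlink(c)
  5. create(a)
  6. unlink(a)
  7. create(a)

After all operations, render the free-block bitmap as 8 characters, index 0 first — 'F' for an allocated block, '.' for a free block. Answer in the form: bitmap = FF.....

  1. create(c)  ⇒  F.......  {c→[0]}
  2. create(b)  ⇒  FF......  {b→[1]; c→[0]}
  3. unlink(b)  ⇒  F.......  {c→[0]}
  4. unlink(c)  ⇒  ........  {}
  5. create(a)  ⇒  F.......  {a→[0]}
  6. unlink(a)  ⇒  ........  {}
  7. create(a)  ⇒  F.......  {a→[0]}

bitmap = F.......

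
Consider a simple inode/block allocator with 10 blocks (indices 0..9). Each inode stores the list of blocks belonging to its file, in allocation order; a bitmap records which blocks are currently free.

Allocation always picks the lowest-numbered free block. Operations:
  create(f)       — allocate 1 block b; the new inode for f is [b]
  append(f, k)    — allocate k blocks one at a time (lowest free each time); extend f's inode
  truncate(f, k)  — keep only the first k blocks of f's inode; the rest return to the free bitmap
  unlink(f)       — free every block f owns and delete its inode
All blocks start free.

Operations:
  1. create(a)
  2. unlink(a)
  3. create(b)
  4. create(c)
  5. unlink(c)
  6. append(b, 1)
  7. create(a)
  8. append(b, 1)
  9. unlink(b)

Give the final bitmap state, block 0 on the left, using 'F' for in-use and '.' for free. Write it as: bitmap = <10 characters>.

create(a): bitmap=F......... | a=[0]
unlink(a): bitmap=.......... | 
create(b): bitmap=F......... | b=[0]
create(c): bitmap=FF........ | b=[0] c=[1]
unlink(c): bitmap=F......... | b=[0]
append(b, 1): bitmap=FF........ | b=[0, 1]
create(a): bitmap=FFF....... | a=[2] b=[0, 1]
append(b, 1): bitmap=FFFF...... | a=[2] b=[0, 1, 3]
unlink(b): bitmap=..F....... | a=[2]

bitmap = ..F.......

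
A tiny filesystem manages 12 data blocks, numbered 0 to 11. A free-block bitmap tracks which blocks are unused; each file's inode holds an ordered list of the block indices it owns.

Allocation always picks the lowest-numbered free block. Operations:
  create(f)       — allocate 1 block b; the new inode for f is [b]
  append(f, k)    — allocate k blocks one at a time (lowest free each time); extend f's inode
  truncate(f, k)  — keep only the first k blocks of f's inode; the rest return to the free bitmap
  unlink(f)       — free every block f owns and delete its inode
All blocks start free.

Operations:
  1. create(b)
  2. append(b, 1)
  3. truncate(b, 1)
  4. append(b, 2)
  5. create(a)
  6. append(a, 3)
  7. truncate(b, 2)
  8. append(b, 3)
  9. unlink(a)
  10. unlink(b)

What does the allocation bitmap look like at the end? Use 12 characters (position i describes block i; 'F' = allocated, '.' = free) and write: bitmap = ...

[1] create(b) — b=0 (map F...........)
[2] append(b, 1) — b=0,1 (map FF..........)
[3] truncate(b, 1) — b=0 (map F...........)
[4] append(b, 2) — b=0,1,2 (map FFF.........)
[5] create(a) — a=3 b=0,1,2 (map FFFF........)
[6] append(a, 3) — a=3,4,5,6 b=0,1,2 (map FFFFFFF.....)
[7] truncate(b, 2) — a=3,4,5,6 b=0,1 (map FF.FFFF.....)
[8] append(b, 3) — a=3,4,5,6 b=0,1,2,7,8 (map FFFFFFFFF...)
[9] unlink(a) — b=0,1,2,7,8 (map FFF....FF...)
[10] unlink(b) —  (map ............)

bitmap = ............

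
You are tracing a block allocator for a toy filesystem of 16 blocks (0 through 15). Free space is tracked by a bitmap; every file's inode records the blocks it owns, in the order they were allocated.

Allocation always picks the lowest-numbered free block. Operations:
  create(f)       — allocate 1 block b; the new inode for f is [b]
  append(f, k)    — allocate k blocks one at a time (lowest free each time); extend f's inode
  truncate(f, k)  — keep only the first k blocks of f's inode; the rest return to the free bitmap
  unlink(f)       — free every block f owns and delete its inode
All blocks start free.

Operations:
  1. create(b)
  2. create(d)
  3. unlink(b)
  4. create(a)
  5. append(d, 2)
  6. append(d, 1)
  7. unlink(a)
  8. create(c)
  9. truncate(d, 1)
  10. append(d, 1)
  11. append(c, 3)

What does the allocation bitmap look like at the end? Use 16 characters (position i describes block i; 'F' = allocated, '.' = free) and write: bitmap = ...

bitmap = FFFFFF..........

after create(b) → b:[0]  free=[F...............]
after create(d) → b:[0], d:[1]  free=[FF..............]
after unlink(b) → d:[1]  free=[.F..............]
after create(a) → a:[0], d:[1]  free=[FF..............]
after append(d, 2) → a:[0], d:[1, 2, 3]  free=[FFFF............]
after append(d, 1) → a:[0], d:[1, 2, 3, 4]  free=[FFFFF...........]
after unlink(a) → d:[1, 2, 3, 4]  free=[.FFFF...........]
after create(c) → c:[0], d:[1, 2, 3, 4]  free=[FFFFF...........]
after truncate(d, 1) → c:[0], d:[1]  free=[FF..............]
after append(d, 1) → c:[0], d:[1, 2]  free=[FFF.............]
after append(c, 3) → c:[0, 3, 4, 5], d:[1, 2]  free=[FFFFFF..........]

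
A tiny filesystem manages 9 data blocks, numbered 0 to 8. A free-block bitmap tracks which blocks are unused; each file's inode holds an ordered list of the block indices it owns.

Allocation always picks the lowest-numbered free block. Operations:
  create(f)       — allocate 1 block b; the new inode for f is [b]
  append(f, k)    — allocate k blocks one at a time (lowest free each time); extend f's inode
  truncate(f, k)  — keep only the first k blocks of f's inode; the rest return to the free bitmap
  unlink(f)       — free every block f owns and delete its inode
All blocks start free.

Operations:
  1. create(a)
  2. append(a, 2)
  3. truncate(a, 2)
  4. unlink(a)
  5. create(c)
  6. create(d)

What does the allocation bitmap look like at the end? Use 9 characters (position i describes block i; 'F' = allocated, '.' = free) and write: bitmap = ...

after create(a) → a:[0]  free=[F........]
after append(a, 2) → a:[0, 1, 2]  free=[FFF......]
after truncate(a, 2) → a:[0, 1]  free=[FF.......]
after unlink(a) →   free=[.........]
after create(c) → c:[0]  free=[F........]
after create(d) → c:[0], d:[1]  free=[FF.......]

bitmap = FF.......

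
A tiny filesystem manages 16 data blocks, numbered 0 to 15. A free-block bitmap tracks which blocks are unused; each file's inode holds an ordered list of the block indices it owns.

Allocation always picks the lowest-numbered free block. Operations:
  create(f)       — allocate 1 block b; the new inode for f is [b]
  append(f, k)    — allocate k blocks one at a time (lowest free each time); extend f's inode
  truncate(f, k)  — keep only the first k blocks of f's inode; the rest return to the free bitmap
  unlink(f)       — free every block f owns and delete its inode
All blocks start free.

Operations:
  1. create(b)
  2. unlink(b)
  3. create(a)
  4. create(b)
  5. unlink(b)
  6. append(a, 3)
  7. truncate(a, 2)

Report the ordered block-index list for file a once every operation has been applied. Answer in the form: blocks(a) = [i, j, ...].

after create(b) → b:[0]  free=[F...............]
after unlink(b) →   free=[................]
after create(a) → a:[0]  free=[F...............]
after create(b) → a:[0], b:[1]  free=[FF..............]
after unlink(b) → a:[0]  free=[F...............]
after append(a, 3) → a:[0, 1, 2, 3]  free=[FFFF............]
after truncate(a, 2) → a:[0, 1]  free=[FF..............]

blocks(a) = [0, 1]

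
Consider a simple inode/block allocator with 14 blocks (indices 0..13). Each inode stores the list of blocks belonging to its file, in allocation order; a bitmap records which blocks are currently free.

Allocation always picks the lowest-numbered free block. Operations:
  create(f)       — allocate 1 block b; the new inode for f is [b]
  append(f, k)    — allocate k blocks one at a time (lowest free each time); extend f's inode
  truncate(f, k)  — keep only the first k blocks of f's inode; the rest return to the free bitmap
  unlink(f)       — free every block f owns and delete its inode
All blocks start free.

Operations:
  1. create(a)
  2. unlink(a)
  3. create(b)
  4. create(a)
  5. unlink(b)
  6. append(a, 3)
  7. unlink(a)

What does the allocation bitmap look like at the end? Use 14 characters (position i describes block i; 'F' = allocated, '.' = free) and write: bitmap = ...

bitmap = ..............

create(a): bitmap=F............. | a=[0]
unlink(a): bitmap=.............. | 
create(b): bitmap=F............. | b=[0]
create(a): bitmap=FF............ | a=[1] b=[0]
unlink(b): bitmap=.F............ | a=[1]
append(a, 3): bitmap=FFFF.......... | a=[1, 0, 2, 3]
unlink(a): bitmap=.............. | 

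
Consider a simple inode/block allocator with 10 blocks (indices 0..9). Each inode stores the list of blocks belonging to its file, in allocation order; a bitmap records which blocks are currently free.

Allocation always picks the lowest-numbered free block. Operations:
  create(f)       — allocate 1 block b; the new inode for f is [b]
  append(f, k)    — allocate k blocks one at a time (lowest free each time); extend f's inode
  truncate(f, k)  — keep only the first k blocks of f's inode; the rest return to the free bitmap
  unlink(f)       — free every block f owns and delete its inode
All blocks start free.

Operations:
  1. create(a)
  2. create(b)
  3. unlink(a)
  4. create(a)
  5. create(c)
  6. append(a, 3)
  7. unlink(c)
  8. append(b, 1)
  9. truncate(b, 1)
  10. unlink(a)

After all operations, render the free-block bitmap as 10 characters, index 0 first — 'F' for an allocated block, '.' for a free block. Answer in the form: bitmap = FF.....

bitmap = .F........

[1] create(a) — a=0 (map F.........)
[2] create(b) — a=0 b=1 (map FF........)
[3] unlink(a) — b=1 (map .F........)
[4] create(a) — a=0 b=1 (map FF........)
[5] create(c) — a=0 b=1 c=2 (map FFF.......)
[6] append(a, 3) — a=0,3,4,5 b=1 c=2 (map FFFFFF....)
[7] unlink(c) — a=0,3,4,5 b=1 (map FF.FFF....)
[8] append(b, 1) — a=0,3,4,5 b=1,2 (map FFFFFF....)
[9] truncate(b, 1) — a=0,3,4,5 b=1 (map FF.FFF....)
[10] unlink(a) — b=1 (map .F........)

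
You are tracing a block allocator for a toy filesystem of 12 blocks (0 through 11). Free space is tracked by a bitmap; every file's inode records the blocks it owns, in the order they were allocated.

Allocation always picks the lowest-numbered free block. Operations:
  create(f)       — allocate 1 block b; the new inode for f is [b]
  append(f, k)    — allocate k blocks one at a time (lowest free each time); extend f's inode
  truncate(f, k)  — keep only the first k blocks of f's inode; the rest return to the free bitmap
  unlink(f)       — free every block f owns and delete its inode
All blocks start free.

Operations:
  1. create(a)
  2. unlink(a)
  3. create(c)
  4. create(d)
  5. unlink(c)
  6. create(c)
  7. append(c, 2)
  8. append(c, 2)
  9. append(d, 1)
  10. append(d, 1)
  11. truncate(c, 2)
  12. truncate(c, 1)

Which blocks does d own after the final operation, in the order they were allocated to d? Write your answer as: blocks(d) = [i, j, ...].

blocks(d) = [1, 6, 7]

create(a): bitmap=F........... | a=[0]
unlink(a): bitmap=............ | 
create(c): bitmap=F........... | c=[0]
create(d): bitmap=FF.......... | c=[0] d=[1]
unlink(c): bitmap=.F.......... | d=[1]
create(c): bitmap=FF.......... | c=[0] d=[1]
append(c, 2): bitmap=FFFF........ | c=[0, 2, 3] d=[1]
append(c, 2): bitmap=FFFFFF...... | c=[0, 2, 3, 4, 5] d=[1]
append(d, 1): bitmap=FFFFFFF..... | c=[0, 2, 3, 4, 5] d=[1, 6]
append(d, 1): bitmap=FFFFFFFF.... | c=[0, 2, 3, 4, 5] d=[1, 6, 7]
truncate(c, 2): bitmap=FFF...FF.... | c=[0, 2] d=[1, 6, 7]
truncate(c, 1): bitmap=FF....FF.... | c=[0] d=[1, 6, 7]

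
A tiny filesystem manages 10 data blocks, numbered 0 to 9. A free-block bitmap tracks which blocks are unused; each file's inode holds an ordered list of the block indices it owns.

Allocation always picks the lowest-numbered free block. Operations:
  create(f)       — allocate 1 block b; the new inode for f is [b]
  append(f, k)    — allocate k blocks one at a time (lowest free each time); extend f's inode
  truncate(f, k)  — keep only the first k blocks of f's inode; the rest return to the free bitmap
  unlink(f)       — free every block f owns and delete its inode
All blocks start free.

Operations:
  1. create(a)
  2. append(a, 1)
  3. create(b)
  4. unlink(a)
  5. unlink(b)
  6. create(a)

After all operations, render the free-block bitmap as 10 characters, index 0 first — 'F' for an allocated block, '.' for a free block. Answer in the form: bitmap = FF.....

create(a): bitmap=F......... | a=[0]
append(a, 1): bitmap=FF........ | a=[0, 1]
create(b): bitmap=FFF....... | a=[0, 1] b=[2]
unlink(a): bitmap=..F....... | b=[2]
unlink(b): bitmap=.......... | 
create(a): bitmap=F......... | a=[0]

bitmap = F.........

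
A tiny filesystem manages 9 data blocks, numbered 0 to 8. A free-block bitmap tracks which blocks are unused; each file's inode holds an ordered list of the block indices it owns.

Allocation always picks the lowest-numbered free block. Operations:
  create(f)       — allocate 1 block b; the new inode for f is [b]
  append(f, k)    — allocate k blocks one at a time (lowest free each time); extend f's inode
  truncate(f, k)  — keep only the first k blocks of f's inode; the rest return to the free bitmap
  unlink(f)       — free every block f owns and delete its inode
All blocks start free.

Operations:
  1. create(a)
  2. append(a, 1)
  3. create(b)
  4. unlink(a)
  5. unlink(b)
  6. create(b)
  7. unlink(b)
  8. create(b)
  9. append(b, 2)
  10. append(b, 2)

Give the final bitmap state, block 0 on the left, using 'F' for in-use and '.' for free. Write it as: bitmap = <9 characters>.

create(a): bitmap=F........ | a=[0]
append(a, 1): bitmap=FF....... | a=[0, 1]
create(b): bitmap=FFF...... | a=[0, 1] b=[2]
unlink(a): bitmap=..F...... | b=[2]
unlink(b): bitmap=......... | 
create(b): bitmap=F........ | b=[0]
unlink(b): bitmap=......... | 
create(b): bitmap=F........ | b=[0]
append(b, 2): bitmap=FFF...... | b=[0, 1, 2]
append(b, 2): bitmap=FFFFF.... | b=[0, 1, 2, 3, 4]

bitmap = FFFFF....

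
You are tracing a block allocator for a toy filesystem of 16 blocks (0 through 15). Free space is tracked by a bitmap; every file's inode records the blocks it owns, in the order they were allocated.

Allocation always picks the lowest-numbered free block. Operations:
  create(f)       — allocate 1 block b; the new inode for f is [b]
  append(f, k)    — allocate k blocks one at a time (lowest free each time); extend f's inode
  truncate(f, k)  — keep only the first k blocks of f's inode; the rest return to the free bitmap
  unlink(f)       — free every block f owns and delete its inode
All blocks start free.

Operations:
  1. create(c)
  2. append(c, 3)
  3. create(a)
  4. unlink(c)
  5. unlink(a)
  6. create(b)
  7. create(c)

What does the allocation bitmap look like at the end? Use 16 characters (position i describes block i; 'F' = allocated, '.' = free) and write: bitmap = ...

create(c): bitmap=F............... | c=[0]
append(c, 3): bitmap=FFFF............ | c=[0, 1, 2, 3]
create(a): bitmap=FFFFF........... | a=[4] c=[0, 1, 2, 3]
unlink(c): bitmap=....F........... | a=[4]
unlink(a): bitmap=................ | 
create(b): bitmap=F............... | b=[0]
create(c): bitmap=FF.............. | b=[0] c=[1]

bitmap = FF..............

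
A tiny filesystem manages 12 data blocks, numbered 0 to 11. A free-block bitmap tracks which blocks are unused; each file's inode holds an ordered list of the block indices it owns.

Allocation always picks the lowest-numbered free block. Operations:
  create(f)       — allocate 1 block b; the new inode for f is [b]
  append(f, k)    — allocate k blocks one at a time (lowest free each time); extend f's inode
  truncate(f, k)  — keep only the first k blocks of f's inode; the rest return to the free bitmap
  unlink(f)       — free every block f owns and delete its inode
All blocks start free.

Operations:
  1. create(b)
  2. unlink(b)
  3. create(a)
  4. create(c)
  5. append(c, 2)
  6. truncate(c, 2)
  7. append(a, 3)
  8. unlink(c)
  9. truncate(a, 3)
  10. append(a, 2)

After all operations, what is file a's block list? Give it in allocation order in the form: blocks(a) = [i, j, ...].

create(b): bitmap=F........... | b=[0]
unlink(b): bitmap=............ | 
create(a): bitmap=F........... | a=[0]
create(c): bitmap=FF.......... | a=[0] c=[1]
append(c, 2): bitmap=FFFF........ | a=[0] c=[1, 2, 3]
truncate(c, 2): bitmap=FFF......... | a=[0] c=[1, 2]
append(a, 3): bitmap=FFFFFF...... | a=[0, 3, 4, 5] c=[1, 2]
unlink(c): bitmap=F..FFF...... | a=[0, 3, 4, 5]
truncate(a, 3): bitmap=F..FF....... | a=[0, 3, 4]
append(a, 2): bitmap=FFFFF....... | a=[0, 3, 4, 1, 2]

blocks(a) = [0, 3, 4, 1, 2]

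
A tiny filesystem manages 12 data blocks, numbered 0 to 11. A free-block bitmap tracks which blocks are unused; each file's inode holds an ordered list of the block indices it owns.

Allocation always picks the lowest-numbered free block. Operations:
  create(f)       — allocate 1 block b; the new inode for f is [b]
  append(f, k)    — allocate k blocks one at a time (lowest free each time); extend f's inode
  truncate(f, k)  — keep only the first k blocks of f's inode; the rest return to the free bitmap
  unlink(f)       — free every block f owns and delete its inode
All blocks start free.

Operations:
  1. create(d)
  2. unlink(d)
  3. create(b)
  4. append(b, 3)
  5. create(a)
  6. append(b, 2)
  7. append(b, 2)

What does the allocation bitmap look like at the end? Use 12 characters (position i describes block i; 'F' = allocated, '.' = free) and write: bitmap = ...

  1. create(d)  ⇒  F...........  {d→[0]}
  2. unlink(d)  ⇒  ............  {}
  3. create(b)  ⇒  F...........  {b→[0]}
  4. append(b, 3)  ⇒  FFFF........  {b→[0, 1, 2, 3]}
  5. create(a)  ⇒  FFFFF.......  {a→[4]; b→[0, 1, 2, 3]}
  6. append(b, 2)  ⇒  FFFFFFF.....  {a→[4]; b→[0, 1, 2, 3, 5, 6]}
  7. append(b, 2)  ⇒  FFFFFFFFF...  {a→[4]; b→[0, 1, 2, 3, 5, 6, 7, 8]}

bitmap = FFFFFFFFF...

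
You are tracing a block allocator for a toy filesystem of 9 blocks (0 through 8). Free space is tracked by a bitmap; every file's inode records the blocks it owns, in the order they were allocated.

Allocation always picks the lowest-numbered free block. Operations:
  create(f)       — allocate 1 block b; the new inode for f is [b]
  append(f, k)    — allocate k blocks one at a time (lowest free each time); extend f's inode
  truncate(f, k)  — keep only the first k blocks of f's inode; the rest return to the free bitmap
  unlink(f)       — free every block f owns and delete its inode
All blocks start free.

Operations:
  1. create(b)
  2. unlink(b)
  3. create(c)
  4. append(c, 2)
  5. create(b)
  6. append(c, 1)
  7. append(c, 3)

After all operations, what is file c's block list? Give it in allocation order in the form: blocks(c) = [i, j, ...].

blocks(c) = [0, 1, 2, 4, 5, 6, 7]

create(b): bitmap=F........ | b=[0]
unlink(b): bitmap=......... | 
create(c): bitmap=F........ | c=[0]
append(c, 2): bitmap=FFF...... | c=[0, 1, 2]
create(b): bitmap=FFFF..... | b=[3] c=[0, 1, 2]
append(c, 1): bitmap=FFFFF.... | b=[3] c=[0, 1, 2, 4]
append(c, 3): bitmap=FFFFFFFF. | b=[3] c=[0, 1, 2, 4, 5, 6, 7]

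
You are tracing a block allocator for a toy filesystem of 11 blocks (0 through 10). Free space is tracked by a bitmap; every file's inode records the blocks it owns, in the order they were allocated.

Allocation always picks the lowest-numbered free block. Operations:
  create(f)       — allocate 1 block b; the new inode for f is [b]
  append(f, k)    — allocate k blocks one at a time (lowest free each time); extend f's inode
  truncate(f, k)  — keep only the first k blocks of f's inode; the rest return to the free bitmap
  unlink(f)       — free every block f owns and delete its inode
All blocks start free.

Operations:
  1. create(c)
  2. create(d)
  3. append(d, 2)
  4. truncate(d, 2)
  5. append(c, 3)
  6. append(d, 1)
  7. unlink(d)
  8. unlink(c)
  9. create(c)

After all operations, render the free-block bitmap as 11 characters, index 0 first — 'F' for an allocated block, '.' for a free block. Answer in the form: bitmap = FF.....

create(c): bitmap=F.......... | c=[0]
create(d): bitmap=FF......... | c=[0] d=[1]
append(d, 2): bitmap=FFFF....... | c=[0] d=[1, 2, 3]
truncate(d, 2): bitmap=FFF........ | c=[0] d=[1, 2]
append(c, 3): bitmap=FFFFFF..... | c=[0, 3, 4, 5] d=[1, 2]
append(d, 1): bitmap=FFFFFFF.... | c=[0, 3, 4, 5] d=[1, 2, 6]
unlink(d): bitmap=F..FFF..... | c=[0, 3, 4, 5]
unlink(c): bitmap=........... | 
create(c): bitmap=F.......... | c=[0]

bitmap = F..........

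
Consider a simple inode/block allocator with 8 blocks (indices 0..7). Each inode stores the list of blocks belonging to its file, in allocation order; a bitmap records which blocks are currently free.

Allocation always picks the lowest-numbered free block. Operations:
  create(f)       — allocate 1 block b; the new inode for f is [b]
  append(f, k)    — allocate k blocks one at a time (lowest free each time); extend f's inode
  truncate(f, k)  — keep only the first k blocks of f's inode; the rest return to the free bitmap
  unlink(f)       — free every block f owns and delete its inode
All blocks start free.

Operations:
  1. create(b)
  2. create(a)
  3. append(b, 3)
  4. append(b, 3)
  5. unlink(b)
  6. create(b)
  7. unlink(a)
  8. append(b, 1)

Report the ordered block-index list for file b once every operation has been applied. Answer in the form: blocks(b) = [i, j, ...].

blocks(b) = [0, 1]

after create(b) → b:[0]  free=[F.......]
after create(a) → a:[1], b:[0]  free=[FF......]
after append(b, 3) → a:[1], b:[0, 2, 3, 4]  free=[FFFFF...]
after append(b, 3) → a:[1], b:[0, 2, 3, 4, 5, 6, 7]  free=[FFFFFFFF]
after unlink(b) → a:[1]  free=[.F......]
after create(b) → a:[1], b:[0]  free=[FF......]
after unlink(a) → b:[0]  free=[F.......]
after append(b, 1) → b:[0, 1]  free=[FF......]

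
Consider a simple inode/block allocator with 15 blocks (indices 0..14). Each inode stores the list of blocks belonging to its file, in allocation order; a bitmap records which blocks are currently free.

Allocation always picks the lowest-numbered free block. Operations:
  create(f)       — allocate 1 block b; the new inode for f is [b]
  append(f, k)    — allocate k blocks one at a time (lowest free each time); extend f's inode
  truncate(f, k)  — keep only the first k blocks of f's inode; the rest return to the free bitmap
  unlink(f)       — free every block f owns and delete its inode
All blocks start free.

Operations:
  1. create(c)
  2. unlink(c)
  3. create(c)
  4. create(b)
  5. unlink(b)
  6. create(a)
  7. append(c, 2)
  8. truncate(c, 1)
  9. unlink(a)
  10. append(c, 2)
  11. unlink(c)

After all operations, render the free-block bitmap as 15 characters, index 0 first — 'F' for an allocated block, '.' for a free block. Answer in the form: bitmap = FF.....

[1] create(c) — c=0 (map F..............)
[2] unlink(c) —  (map ...............)
[3] create(c) — c=0 (map F..............)
[4] create(b) — b=1 c=0 (map FF.............)
[5] unlink(b) — c=0 (map F..............)
[6] create(a) — a=1 c=0 (map FF.............)
[7] append(c, 2) — a=1 c=0,2,3 (map FFFF...........)
[8] truncate(c, 1) — a=1 c=0 (map FF.............)
[9] unlink(a) — c=0 (map F..............)
[10] append(c, 2) — c=0,1,2 (map FFF............)
[11] unlink(c) —  (map ...............)

bitmap = ...............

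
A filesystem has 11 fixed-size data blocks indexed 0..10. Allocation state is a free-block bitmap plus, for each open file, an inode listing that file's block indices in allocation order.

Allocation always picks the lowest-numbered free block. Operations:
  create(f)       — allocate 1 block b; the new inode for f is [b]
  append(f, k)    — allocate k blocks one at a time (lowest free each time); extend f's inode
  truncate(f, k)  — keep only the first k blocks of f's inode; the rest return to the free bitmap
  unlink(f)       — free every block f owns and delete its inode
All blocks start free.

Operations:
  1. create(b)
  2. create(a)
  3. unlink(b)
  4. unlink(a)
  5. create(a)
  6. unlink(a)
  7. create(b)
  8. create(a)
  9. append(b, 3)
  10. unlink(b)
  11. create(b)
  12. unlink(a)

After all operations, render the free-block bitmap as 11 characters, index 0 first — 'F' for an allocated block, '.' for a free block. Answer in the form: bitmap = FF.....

bitmap = F..........

after create(b) → b:[0]  free=[F..........]
after create(a) → a:[1], b:[0]  free=[FF.........]
after unlink(b) → a:[1]  free=[.F.........]
after unlink(a) →   free=[...........]
after create(a) → a:[0]  free=[F..........]
after unlink(a) →   free=[...........]
after create(b) → b:[0]  free=[F..........]
after create(a) → a:[1], b:[0]  free=[FF.........]
after append(b, 3) → a:[1], b:[0, 2, 3, 4]  free=[FFFFF......]
after unlink(b) → a:[1]  free=[.F.........]
after create(b) → a:[1], b:[0]  free=[FF.........]
after unlink(a) → b:[0]  free=[F..........]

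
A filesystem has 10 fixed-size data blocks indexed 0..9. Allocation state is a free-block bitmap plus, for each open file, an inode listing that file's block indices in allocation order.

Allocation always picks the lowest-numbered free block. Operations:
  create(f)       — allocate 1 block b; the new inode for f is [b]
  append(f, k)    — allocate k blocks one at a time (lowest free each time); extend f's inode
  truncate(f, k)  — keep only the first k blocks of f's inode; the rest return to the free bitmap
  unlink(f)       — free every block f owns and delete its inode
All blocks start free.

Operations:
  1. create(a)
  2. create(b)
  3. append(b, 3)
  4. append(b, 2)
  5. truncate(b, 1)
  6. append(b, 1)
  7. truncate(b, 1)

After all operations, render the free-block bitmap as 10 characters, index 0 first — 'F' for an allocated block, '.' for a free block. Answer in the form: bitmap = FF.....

after create(a) → a:[0]  free=[F.........]
after create(b) → a:[0], b:[1]  free=[FF........]
after append(b, 3) → a:[0], b:[1, 2, 3, 4]  free=[FFFFF.....]
after append(b, 2) → a:[0], b:[1, 2, 3, 4, 5, 6]  free=[FFFFFFF...]
after truncate(b, 1) → a:[0], b:[1]  free=[FF........]
after append(b, 1) → a:[0], b:[1, 2]  free=[FFF.......]
after truncate(b, 1) → a:[0], b:[1]  free=[FF........]

bitmap = FF........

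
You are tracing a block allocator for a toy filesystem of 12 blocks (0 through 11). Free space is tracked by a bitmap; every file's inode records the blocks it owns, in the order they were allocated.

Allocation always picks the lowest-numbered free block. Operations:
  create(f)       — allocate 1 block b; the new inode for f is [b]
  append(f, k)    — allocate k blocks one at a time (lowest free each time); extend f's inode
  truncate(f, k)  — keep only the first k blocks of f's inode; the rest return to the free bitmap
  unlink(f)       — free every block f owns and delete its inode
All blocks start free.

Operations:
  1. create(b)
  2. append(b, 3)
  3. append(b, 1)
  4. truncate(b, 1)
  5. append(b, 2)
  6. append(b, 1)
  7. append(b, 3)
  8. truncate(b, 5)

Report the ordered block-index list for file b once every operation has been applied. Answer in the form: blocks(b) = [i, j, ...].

blocks(b) = [0, 1, 2, 3, 4]

[1] create(b) — b=0 (map F...........)
[2] append(b, 3) — b=0,1,2,3 (map FFFF........)
[3] append(b, 1) — b=0,1,2,3,4 (map FFFFF.......)
[4] truncate(b, 1) — b=0 (map F...........)
[5] append(b, 2) — b=0,1,2 (map FFF.........)
[6] append(b, 1) — b=0,1,2,3 (map FFFF........)
[7] append(b, 3) — b=0,1,2,3,4,5,6 (map FFFFFFF.....)
[8] truncate(b, 5) — b=0,1,2,3,4 (map FFFFF.......)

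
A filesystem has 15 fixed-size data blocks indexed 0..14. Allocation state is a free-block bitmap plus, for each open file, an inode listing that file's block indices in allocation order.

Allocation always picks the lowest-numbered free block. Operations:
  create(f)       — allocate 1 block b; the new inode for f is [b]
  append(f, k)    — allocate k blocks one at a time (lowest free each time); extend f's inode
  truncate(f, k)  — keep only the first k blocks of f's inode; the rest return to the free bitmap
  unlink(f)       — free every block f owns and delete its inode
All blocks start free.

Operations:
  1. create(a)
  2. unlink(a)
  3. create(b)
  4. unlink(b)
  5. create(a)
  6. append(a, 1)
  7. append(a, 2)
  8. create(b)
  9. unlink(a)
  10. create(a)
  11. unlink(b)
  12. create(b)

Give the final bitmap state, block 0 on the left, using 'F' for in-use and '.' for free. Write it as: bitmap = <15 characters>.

bitmap = FF.............

create(a): bitmap=F.............. | a=[0]
unlink(a): bitmap=............... | 
create(b): bitmap=F.............. | b=[0]
unlink(b): bitmap=............... | 
create(a): bitmap=F.............. | a=[0]
append(a, 1): bitmap=FF............. | a=[0, 1]
append(a, 2): bitmap=FFFF........... | a=[0, 1, 2, 3]
create(b): bitmap=FFFFF.......... | a=[0, 1, 2, 3] b=[4]
unlink(a): bitmap=....F.......... | b=[4]
create(a): bitmap=F...F.......... | a=[0] b=[4]
unlink(b): bitmap=F.............. | a=[0]
create(b): bitmap=FF............. | a=[0] b=[1]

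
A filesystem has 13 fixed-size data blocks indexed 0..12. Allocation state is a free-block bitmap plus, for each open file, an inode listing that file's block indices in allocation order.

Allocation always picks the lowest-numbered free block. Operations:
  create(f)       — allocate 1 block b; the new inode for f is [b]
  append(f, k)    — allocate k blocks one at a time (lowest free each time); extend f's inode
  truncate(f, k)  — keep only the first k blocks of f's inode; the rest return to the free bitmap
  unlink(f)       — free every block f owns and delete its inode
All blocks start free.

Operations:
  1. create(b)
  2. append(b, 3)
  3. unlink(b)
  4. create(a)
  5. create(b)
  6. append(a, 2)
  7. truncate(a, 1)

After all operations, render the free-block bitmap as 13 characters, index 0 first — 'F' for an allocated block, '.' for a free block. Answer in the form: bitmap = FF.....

create(b): bitmap=F............ | b=[0]
append(b, 3): bitmap=FFFF......... | b=[0, 1, 2, 3]
unlink(b): bitmap=............. | 
create(a): bitmap=F............ | a=[0]
create(b): bitmap=FF........... | a=[0] b=[1]
append(a, 2): bitmap=FFFF......... | a=[0, 2, 3] b=[1]
truncate(a, 1): bitmap=FF........... | a=[0] b=[1]

bitmap = FF...........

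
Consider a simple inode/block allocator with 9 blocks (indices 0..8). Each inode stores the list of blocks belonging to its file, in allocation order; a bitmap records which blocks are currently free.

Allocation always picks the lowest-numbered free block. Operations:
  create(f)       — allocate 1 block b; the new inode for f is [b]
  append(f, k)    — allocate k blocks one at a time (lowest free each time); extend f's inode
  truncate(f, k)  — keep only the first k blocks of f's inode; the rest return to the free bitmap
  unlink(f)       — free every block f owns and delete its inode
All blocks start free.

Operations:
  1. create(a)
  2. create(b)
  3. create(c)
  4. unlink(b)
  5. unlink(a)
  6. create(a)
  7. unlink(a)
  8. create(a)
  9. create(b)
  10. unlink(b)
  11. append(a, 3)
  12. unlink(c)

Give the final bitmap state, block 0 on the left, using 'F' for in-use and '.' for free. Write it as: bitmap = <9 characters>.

create(a): bitmap=F........ | a=[0]
create(b): bitmap=FF....... | a=[0] b=[1]
create(c): bitmap=FFF...... | a=[0] b=[1] c=[2]
unlink(b): bitmap=F.F...... | a=[0] c=[2]
unlink(a): bitmap=..F...... | c=[2]
create(a): bitmap=F.F...... | a=[0] c=[2]
unlink(a): bitmap=..F...... | c=[2]
create(a): bitmap=F.F...... | a=[0] c=[2]
create(b): bitmap=FFF...... | a=[0] b=[1] c=[2]
unlink(b): bitmap=F.F...... | a=[0] c=[2]
append(a, 3): bitmap=FFFFF.... | a=[0, 1, 3, 4] c=[2]
unlink(c): bitmap=FF.FF.... | a=[0, 1, 3, 4]

bitmap = FF.FF....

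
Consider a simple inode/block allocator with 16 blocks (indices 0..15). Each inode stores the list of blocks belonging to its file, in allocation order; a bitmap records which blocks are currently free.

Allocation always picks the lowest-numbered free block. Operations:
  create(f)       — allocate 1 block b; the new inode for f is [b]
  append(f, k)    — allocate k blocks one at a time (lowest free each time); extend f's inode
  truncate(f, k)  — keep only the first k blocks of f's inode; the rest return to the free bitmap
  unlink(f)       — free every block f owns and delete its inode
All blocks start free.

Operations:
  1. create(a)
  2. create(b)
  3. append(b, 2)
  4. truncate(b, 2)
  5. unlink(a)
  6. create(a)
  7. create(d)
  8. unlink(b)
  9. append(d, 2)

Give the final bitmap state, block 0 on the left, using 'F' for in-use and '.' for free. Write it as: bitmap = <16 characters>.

after create(a) → a:[0]  free=[F...............]
after create(b) → a:[0], b:[1]  free=[FF..............]
after append(b, 2) → a:[0], b:[1, 2, 3]  free=[FFFF............]
after truncate(b, 2) → a:[0], b:[1, 2]  free=[FFF.............]
after unlink(a) → b:[1, 2]  free=[.FF.............]
after create(a) → a:[0], b:[1, 2]  free=[FFF.............]
after create(d) → a:[0], b:[1, 2], d:[3]  free=[FFFF............]
after unlink(b) → a:[0], d:[3]  free=[F..F............]
after append(d, 2) → a:[0], d:[3, 1, 2]  free=[FFFF............]

bitmap = FFFF............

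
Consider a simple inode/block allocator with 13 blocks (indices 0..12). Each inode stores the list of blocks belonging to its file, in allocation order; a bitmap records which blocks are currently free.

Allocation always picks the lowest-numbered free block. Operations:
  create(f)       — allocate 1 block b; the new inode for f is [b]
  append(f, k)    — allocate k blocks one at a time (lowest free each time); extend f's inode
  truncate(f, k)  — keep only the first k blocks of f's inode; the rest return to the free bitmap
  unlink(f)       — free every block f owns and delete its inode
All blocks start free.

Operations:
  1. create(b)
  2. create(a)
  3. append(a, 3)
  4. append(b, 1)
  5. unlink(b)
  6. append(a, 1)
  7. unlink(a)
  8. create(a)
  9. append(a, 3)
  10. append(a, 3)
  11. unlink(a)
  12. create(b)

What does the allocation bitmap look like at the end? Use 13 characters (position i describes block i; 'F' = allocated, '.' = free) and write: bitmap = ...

  1. create(b)  ⇒  F............  {b→[0]}
  2. create(a)  ⇒  FF...........  {a→[1]; b→[0]}
  3. append(a, 3)  ⇒  FFFFF........  {a→[1, 2, 3, 4]; b→[0]}
  4. append(b, 1)  ⇒  FFFFFF.......  {a→[1, 2, 3, 4]; b→[0, 5]}
  5. unlink(b)  ⇒  .FFFF........  {a→[1, 2, 3, 4]}
  6. append(a, 1)  ⇒  FFFFF........  {a→[1, 2, 3, 4, 0]}
  7. unlink(a)  ⇒  .............  {}
  8. create(a)  ⇒  F............  {a→[0]}
  9. append(a, 3)  ⇒  FFFF.........  {a→[0, 1, 2, 3]}
  10. append(a, 3)  ⇒  FFFFFFF......  {a→[0, 1, 2, 3, 4, 5, 6]}
  11. unlink(a)  ⇒  .............  {}
  12. create(b)  ⇒  F............  {b→[0]}

bitmap = F............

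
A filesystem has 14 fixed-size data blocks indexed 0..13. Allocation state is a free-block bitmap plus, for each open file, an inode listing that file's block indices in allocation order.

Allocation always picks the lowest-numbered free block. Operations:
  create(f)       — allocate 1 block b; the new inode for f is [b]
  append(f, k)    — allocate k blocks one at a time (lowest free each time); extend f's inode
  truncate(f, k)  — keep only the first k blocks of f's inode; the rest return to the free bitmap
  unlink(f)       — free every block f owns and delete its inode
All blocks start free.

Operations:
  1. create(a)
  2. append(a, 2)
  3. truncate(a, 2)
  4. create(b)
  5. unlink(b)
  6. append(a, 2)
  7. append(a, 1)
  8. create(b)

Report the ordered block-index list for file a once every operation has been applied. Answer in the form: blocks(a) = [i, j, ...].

blocks(a) = [0, 1, 2, 3, 4]

after create(a) → a:[0]  free=[F.............]
after append(a, 2) → a:[0, 1, 2]  free=[FFF...........]
after truncate(a, 2) → a:[0, 1]  free=[FF............]
after create(b) → a:[0, 1], b:[2]  free=[FFF...........]
after unlink(b) → a:[0, 1]  free=[FF............]
after append(a, 2) → a:[0, 1, 2, 3]  free=[FFFF..........]
after append(a, 1) → a:[0, 1, 2, 3, 4]  free=[FFFFF.........]
after create(b) → a:[0, 1, 2, 3, 4], b:[5]  free=[FFFFFF........]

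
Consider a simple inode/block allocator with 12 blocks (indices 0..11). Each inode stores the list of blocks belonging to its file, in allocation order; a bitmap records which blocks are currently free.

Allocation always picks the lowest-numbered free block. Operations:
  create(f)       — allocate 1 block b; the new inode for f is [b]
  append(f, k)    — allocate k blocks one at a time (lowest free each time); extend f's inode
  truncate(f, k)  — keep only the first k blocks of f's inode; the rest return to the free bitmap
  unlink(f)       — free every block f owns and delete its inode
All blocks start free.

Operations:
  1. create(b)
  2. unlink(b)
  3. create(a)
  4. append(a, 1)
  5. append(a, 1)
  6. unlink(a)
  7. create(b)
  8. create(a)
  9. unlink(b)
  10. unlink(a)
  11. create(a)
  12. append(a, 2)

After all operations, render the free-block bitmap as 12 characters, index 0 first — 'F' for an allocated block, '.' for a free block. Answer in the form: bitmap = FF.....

create(b): bitmap=F........... | b=[0]
unlink(b): bitmap=............ | 
create(a): bitmap=F........... | a=[0]
append(a, 1): bitmap=FF.......... | a=[0, 1]
append(a, 1): bitmap=FFF......... | a=[0, 1, 2]
unlink(a): bitmap=............ | 
create(b): bitmap=F........... | b=[0]
create(a): bitmap=FF.......... | a=[1] b=[0]
unlink(b): bitmap=.F.......... | a=[1]
unlink(a): bitmap=............ | 
create(a): bitmap=F........... | a=[0]
append(a, 2): bitmap=FFF......... | a=[0, 1, 2]

bitmap = FFF.........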